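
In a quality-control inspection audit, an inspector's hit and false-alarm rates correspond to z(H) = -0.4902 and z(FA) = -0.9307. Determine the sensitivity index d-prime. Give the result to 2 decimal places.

d' = z(H) − z(FA) = -0.4902 − (-0.9307) = 0.4405

d-prime = 0.44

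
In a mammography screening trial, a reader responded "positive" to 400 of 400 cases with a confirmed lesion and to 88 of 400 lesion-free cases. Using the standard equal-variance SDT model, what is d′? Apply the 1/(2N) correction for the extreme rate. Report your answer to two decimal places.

d′ = 3.80

The hit rate is 400/400 = 1, so apply the 1/(2N) correction: H → 1 − 1/(2·400) = 0.99875.
z(H) = z(0.99875) = 3.023
z(FA) = z(0.22000) = -0.772
d' = 3.023 − (-0.772) = 3.795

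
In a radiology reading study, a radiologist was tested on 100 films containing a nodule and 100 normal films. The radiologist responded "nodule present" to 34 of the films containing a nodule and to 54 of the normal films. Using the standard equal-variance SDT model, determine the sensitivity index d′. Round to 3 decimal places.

d′ = -0.513

H = 34/100 = 0.3400
FA = 54/100 = 0.5400
z(H) = z(0.3400) = -0.4125
z(FA) = z(0.5400) = 0.1004
d' = z(H) − z(FA) = -0.4125 − 0.1004 = -0.5129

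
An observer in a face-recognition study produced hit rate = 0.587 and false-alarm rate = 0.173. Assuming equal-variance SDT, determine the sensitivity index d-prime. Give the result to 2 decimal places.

d-prime = 1.16

Φ⁻¹(0.587) = 0.220, Φ⁻¹(0.173) = -0.942
d' = z(H) − z(FA) = 0.220 − (-0.942) = 1.162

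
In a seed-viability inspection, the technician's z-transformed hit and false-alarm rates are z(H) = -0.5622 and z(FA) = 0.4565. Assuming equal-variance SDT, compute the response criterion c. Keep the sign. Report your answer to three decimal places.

c = −½·[z(H) + z(FA)] = −½·(-0.5622 + 0.4565) = 0.05285
c > 0: the technician has a conservative response bias.

c = 0.053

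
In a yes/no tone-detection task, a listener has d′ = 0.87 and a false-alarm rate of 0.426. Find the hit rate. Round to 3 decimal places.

hit rate = 0.753

z(false-alarm rate) = z(0.426) = -0.1866
z(H) = z(FA) + d' = -0.1866 + 0.87 = 0.6834
hit rate = Φ(0.6834) = 0.7528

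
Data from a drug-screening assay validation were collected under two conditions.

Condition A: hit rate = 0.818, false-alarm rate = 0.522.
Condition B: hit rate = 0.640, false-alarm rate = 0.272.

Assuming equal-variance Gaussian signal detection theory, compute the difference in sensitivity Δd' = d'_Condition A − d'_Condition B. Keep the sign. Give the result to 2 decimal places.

Δd' = -0.11

Condition A: z(0.818) = 0.908, z(0.522) = 0.055, d' = 0.853
Condition B: z(0.640) = 0.358, z(0.272) = -0.607, d' = 0.965
Δd' = d'_Condition A − d'_Condition B = 0.853 − 0.965 = -0.112
Condition B has the higher sensitivity.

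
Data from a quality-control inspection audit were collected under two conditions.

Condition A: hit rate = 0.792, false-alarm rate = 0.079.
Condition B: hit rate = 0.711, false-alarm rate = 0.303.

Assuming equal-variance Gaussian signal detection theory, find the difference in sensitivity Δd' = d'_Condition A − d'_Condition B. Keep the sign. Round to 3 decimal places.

Δd' = 1.153

Condition A: z(0.792) = 0.8134, z(0.079) = -1.4118, d' = 2.2252
Condition B: z(0.711) = 0.5563, z(0.303) = -0.5158, d' = 1.0721
Δd' = d'_Condition A − d'_Condition B = 2.2252 − 1.0721 = 1.1531
Condition A has the higher sensitivity.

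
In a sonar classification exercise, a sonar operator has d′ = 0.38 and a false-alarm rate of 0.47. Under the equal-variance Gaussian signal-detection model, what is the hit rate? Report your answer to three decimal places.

hit rate = 0.620

z(false-alarm rate) = z(0.47) = -0.0753
z(H) = z(FA) + d' = -0.0753 + 0.38 = 0.3047
hit rate = Φ(0.3047) = 0.6197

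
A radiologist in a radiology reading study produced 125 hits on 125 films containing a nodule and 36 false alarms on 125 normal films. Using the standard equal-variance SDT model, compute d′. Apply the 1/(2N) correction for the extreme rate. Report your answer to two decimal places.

The hit rate is 125/125 = 1, so apply the 1/(2N) correction: H → 1 − 1/(2·125) = 0.99600.
z(H) = z(0.99600) = 2.652
z(FA) = z(0.28800) = -0.559
d' = 2.652 − (-0.559) = 3.211

d′ = 3.21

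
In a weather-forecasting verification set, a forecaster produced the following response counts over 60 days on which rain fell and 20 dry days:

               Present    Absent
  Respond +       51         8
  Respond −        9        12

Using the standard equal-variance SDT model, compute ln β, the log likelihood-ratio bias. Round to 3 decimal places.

ln β = -0.505

H = 51/60 = 0.8500
FA = 8/20 = 0.4000
Φ⁻¹(0.8500) = 1.0364, Φ⁻¹(0.4000) = -0.2533
ln β = −½·[z(H)² − z(FA)²] = −0.5 × (1.0741 − 0.0642) = -0.50495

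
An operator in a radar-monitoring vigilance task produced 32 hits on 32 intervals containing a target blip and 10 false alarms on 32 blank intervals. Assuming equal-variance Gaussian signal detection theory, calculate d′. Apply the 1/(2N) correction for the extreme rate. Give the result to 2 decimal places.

d′ = 2.64

The hit rate is 32/32 = 1, so apply the 1/(2N) correction: H → 1 − 1/(2·32) = 0.98438.
z(H) = z(0.98438) = 2.154
z(FA) = z(0.31250) = -0.489
d' = 2.154 − (-0.489) = 2.643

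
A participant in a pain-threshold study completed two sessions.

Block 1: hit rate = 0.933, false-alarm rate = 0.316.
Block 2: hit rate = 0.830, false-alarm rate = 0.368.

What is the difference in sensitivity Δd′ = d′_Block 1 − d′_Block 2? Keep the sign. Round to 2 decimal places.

Δd′ = 0.69

Block 1: z(0.933) = 1.499, z(0.316) = -0.479, d' = 1.978
Block 2: z(0.830) = 0.954, z(0.368) = -0.337, d' = 1.291
Δd' = d'_Block 1 − d'_Block 2 = 1.978 − 1.291 = 0.687
Block 1 has the higher sensitivity.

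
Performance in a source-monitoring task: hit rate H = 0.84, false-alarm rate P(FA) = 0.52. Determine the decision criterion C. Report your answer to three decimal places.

C = -0.522

z(H) = z(0.84) = 0.9945
z(FA) = z(0.52) = 0.0502
c = −½·[z(H) + z(FA)] = −0.5 × (0.9945 + 0.0502) = -0.52235
c < 0: the participant has a liberal response bias.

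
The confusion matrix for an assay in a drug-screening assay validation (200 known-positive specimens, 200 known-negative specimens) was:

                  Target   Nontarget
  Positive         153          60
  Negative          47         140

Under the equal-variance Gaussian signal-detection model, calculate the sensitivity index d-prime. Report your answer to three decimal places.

H = 153/200 = 0.7650
FA = 60/200 = 0.3000
z(0.7650) = 0.7225, z(0.3000) = -0.5244
d' = z(H) − z(FA) = 0.7225 − (-0.5244) = 1.2469

d-prime = 1.247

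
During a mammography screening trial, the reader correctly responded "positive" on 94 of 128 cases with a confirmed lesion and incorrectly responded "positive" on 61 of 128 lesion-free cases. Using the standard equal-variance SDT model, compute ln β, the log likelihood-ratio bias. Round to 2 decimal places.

H = 94/128 = 0.7344
FA = 61/128 = 0.4766
Φ⁻¹(H) = Φ⁻¹(0.7344) = 0.626
Φ⁻¹(FA) = Φ⁻¹(0.4766) = -0.059
ln β = −½·[z(H)² − z(FA)²] = −0.5 × (0.392 − 0.003) = -0.1945

ln β = -0.19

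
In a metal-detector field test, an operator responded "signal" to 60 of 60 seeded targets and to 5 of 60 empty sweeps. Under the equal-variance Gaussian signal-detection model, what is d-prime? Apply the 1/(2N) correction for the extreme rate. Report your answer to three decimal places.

d-prime = 3.777

The hit rate is 60/60 = 1, so apply the 1/(2N) correction: H → 1 − 1/(2·60) = 0.99167.
z(H) = z(0.99167) = 2.3941
z(FA) = z(0.08333) = -1.3830
d' = 2.3941 − (-1.3830) = 3.7771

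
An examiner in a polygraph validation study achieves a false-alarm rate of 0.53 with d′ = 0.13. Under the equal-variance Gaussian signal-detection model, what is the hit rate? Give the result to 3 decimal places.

z(false-alarm rate) = z(0.53) = 0.0753
z(H) = z(FA) + d' = 0.0753 + 0.13 = 0.2053
hit rate = Φ(0.2053) = 0.5813

hit rate = 0.581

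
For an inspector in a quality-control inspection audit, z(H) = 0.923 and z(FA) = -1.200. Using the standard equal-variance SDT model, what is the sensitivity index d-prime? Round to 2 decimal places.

d' = z(H) − z(FA) = 0.923 − (-1.200) = 2.123

d-prime = 2.12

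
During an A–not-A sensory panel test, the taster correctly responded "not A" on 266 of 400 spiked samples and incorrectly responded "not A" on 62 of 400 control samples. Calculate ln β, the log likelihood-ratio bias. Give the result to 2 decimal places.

H = 266/400 = 0.6650
FA = 62/400 = 0.1550
Φ⁻¹(0.6650) = 0.426, Φ⁻¹(0.1550) = -1.015
ln β = −½·[z(H)² − z(FA)²] = −0.5 × (0.181 − 1.030) = 0.4245

ln β = 0.42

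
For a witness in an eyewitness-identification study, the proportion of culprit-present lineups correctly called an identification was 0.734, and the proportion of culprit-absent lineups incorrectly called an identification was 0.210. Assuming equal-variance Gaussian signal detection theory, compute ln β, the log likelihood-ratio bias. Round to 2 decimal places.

z(H) = z(0.734) = 0.625
z(FA) = z(0.210) = -0.806
ln β = −½·[z(H)² − z(FA)²] = −0.5 × (0.391 − 0.650) = 0.1295

ln β = 0.13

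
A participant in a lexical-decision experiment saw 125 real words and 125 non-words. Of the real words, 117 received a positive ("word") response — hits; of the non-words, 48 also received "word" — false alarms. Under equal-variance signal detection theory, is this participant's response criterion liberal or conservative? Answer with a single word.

liberal

z(H) = 1.522, z(FA) = -0.295
c = −½·(z(H) + z(FA)) = -0.6135
c < 0 → liberal criterion (biased toward responding “yes”).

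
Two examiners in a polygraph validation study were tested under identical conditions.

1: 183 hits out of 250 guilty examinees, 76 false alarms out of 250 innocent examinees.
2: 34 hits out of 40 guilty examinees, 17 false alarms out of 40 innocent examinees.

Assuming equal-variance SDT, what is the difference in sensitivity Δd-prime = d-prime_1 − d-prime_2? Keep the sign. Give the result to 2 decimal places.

1: z(0.7320) = 0.619, z(0.3040) = -0.513, d' = 1.132
2: z(0.8500) = 1.036, z(0.4250) = -0.189, d' = 1.225
Δd' = d'_1 − d'_2 = 1.132 − 1.225 = -0.093
2 has the higher sensitivity.

Δd-prime = -0.09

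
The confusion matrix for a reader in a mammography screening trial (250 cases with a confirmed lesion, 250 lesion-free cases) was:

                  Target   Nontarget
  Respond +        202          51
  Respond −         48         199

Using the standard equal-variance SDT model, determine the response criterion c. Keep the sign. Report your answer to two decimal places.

H = 202/250 = 0.8080
FA = 51/250 = 0.2040
z(H) = 0.871
z(FA) = -0.827
c = −½·[z(H) + z(FA)] = −0.5 × (0.871 + (-0.827)) = -0.022
c < 0: the reader has a liberal response bias.

c = -0.02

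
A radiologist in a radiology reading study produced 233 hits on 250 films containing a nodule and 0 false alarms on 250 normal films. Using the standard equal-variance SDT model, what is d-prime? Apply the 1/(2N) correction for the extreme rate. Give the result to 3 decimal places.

The false-alarm rate is 0/250 = 0, so apply the 1/(2N) correction: FA → 1/(2·250) = 0.00200.
z(H) = z(0.93200) = 1.4909
z(FA) = z(0.00200) = -2.8782
d' = 1.4909 − (-2.8782) = 4.3691

d-prime = 4.369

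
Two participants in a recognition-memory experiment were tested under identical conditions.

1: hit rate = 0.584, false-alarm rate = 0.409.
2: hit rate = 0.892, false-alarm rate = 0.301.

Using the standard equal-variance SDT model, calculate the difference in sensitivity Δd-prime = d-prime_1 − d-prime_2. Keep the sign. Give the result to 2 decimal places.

Δd-prime = -1.32

1: z(0.584) = 0.212, z(0.409) = -0.230, d' = 0.442
2: z(0.892) = 1.237, z(0.301) = -0.522, d' = 1.759
Δd' = d'_1 − d'_2 = 0.442 − 1.759 = -1.317
2 has the higher sensitivity.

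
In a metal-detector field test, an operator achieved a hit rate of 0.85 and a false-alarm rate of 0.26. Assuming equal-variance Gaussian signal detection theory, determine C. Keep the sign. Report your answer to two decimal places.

C = -0.20

z(H) = 1.0364
z(FA) = -0.6433
c = −½·[z(H) + z(FA)] = −0.5 × (1.0364 + (-0.6433)) = -0.19655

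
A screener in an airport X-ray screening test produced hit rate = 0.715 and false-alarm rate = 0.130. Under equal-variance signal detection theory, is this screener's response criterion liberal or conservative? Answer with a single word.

z(H) = 0.568, z(FA) = -1.126
c = −½·(z(H) + z(FA)) = 0.279
c > 0 → conservative criterion (biased toward responding “no”).

conservative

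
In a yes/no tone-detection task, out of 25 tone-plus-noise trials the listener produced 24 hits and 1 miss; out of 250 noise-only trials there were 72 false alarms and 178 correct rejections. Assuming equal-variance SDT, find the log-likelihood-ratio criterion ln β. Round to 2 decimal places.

ln β = -1.38

H = 24/25 = 0.9600
FA = 72/250 = 0.2880
z(H) = z(0.9600) = 1.751
z(FA) = z(0.2880) = -0.559
ln β = −½·[z(H)² − z(FA)²] = −0.5 × (3.066 − 0.312) = -1.377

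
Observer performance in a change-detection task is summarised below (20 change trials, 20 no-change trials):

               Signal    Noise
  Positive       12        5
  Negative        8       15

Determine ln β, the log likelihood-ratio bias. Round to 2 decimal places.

H = 12/20 = 0.6000
FA = 5/20 = 0.2500
z(H) = 0.253
z(FA) = -0.674
ln β = −½·[z(H)² − z(FA)²] = −0.5 × (0.064 − 0.454) = 0.195

ln β = 0.20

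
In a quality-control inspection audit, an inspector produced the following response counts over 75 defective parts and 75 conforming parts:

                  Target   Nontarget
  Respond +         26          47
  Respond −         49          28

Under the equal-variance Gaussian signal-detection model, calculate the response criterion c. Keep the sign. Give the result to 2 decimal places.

H = 26/75 = 0.3467
FA = 47/75 = 0.6267
z(H) = z(0.3467) = -0.3942
z(FA) = z(0.6267) = 0.3231
c = −½·[z(H) + z(FA)] = −0.5 × (-0.3942 + 0.3231) = 0.03555

c = 0.04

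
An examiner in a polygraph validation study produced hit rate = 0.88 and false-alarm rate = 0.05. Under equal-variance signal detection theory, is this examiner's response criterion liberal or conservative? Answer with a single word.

conservative

z(H) = 1.175, z(FA) = -1.645
c = −½·(z(H) + z(FA)) = 0.235
c > 0 → conservative criterion (biased toward responding “no”).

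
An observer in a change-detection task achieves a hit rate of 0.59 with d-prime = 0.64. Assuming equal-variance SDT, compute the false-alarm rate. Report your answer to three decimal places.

false-alarm rate = 0.340

z(hit rate) = z(0.59) = 0.2275
z(FA) = z(H) − d' = 0.2275 − 0.64 = -0.4125
false-alarm rate = Φ(-0.4125) = 0.3400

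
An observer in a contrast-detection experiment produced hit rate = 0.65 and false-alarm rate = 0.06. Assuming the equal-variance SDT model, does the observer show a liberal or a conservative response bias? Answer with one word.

z(H) = 0.385, z(FA) = -1.555
c = −½·(z(H) + z(FA)) = 0.585
c > 0 → conservative criterion (biased toward responding “no”).

conservative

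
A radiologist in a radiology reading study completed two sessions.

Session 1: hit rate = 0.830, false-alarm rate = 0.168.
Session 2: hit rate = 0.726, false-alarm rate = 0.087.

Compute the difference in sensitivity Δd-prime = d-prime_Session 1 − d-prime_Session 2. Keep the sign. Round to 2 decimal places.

Session 1: z(0.830) = 0.954, z(0.168) = -0.962, d' = 1.916
Session 2: z(0.726) = 0.601, z(0.087) = -1.359, d' = 1.960
Δd' = d'_Session 1 − d'_Session 2 = 1.916 − 1.960 = -0.044
Session 2 has the higher sensitivity.

Δd-prime = -0.04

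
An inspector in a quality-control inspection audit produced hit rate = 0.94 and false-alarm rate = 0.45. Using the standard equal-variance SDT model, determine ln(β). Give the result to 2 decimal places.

ln β = -1.20

z(0.94) = 1.555, z(0.45) = -0.126
ln β = −½·[z(H)² − z(FA)²] = −0.5 × (2.418 − 0.016) = -1.201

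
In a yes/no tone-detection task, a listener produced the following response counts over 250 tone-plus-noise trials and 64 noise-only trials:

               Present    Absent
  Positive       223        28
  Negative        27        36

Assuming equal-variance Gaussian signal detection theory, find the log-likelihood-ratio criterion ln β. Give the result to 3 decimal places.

H = 223/250 = 0.8920
FA = 28/64 = 0.4375
Φ⁻¹(H) = Φ⁻¹(0.8920) = 1.2372
Φ⁻¹(FA) = Φ⁻¹(0.4375) = -0.1573
ln β = −½·[z(H)² − z(FA)²] = −0.5 × (1.5307 − 0.0247) = -0.7530

ln β = -0.753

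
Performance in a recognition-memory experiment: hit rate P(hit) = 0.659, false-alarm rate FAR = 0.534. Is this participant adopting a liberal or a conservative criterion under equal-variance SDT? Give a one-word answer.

z(H) = 0.410, z(FA) = 0.085
c = −½·(z(H) + z(FA)) = -0.2475
c < 0 → liberal criterion (biased toward responding “yes”).

liberal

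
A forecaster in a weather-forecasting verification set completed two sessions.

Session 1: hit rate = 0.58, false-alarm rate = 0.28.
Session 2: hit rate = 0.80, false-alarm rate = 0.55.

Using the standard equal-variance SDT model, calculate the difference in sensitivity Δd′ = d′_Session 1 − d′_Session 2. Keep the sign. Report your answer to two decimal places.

Session 1: z(0.58) = 0.202, z(0.28) = -0.583, d' = 0.785
Session 2: z(0.80) = 0.842, z(0.55) = 0.126, d' = 0.716
Δd' = d'_Session 1 − d'_Session 2 = 0.785 − 0.716 = 0.069
Session 1 has the higher sensitivity.

Δd′ = 0.07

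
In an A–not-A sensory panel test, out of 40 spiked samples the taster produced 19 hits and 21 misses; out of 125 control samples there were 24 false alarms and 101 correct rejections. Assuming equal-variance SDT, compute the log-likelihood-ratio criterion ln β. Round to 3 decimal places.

ln β = 0.377

H = 19/40 = 0.4750
FA = 24/125 = 0.1920
z(H) = z(0.4750) = -0.0627
z(FA) = z(0.1920) = -0.8705
ln β = −½·[z(H)² − z(FA)²] = −0.5 × (0.0039 − 0.7578) = 0.37695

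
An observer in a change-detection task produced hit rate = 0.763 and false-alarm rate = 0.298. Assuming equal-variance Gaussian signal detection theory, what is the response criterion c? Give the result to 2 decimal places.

z(H) = z(0.763) = 0.7160
z(FA) = z(0.298) = -0.5302
c = −½·[z(H) + z(FA)] = −0.5 × (0.7160 + (-0.5302)) = -0.0929
c < 0: the observer has a liberal response bias.

c = -0.09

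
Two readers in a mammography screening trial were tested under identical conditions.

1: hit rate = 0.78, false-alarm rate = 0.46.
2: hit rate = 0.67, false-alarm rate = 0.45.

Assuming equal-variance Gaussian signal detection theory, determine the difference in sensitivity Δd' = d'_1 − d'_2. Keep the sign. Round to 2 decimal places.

Δd' = 0.31

1: z(0.78) = 0.772, z(0.46) = -0.100, d' = 0.872
2: z(0.67) = 0.440, z(0.45) = -0.126, d' = 0.566
Δd' = d'_1 − d'_2 = 0.872 − 0.566 = 0.306
1 has the higher sensitivity.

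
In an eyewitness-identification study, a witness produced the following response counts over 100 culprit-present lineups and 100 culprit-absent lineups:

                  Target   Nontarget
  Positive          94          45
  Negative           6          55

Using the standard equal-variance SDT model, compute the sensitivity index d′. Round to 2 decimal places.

d′ = 1.68

H = 94/100 = 0.9400
FA = 45/100 = 0.4500
Φ⁻¹(H) = Φ⁻¹(0.9400) = 1.555
Φ⁻¹(FA) = Φ⁻¹(0.4500) = -0.126
d' = z(H) − z(FA) = 1.555 − (-0.126) = 1.681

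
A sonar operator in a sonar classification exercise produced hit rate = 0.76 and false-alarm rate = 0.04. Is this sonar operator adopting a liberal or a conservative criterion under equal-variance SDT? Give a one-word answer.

conservative

z(H) = 0.706, z(FA) = -1.751
c = −½·(z(H) + z(FA)) = 0.5225
c > 0 → conservative criterion (biased toward responding “no”).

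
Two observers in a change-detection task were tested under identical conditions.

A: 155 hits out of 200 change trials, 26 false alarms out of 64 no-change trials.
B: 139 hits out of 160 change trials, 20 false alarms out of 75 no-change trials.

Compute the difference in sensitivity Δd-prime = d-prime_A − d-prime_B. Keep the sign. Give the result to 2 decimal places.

A: z(0.7750) = 0.755, z(0.4062) = -0.237, d' = 0.992
B: z(0.8688) = 1.121, z(0.2667) = -0.623, d' = 1.744
Δd' = d'_A − d'_B = 0.992 − 1.744 = -0.752
B has the higher sensitivity.

Δd-prime = -0.75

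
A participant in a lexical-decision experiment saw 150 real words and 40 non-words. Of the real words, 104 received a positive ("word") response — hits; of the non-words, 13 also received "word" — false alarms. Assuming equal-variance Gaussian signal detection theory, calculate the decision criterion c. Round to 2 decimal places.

c = -0.03

H = 104/150 = 0.6933
FA = 13/40 = 0.3250
z(H) = z(0.6933) = 0.5052
z(FA) = z(0.3250) = -0.4538
c = −½·[z(H) + z(FA)] = −0.5 × (0.5052 + (-0.4538)) = -0.0257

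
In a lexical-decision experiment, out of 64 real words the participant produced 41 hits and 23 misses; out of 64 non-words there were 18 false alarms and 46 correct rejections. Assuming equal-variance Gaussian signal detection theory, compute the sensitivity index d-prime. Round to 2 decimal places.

H = 41/64 = 0.6406
FA = 18/64 = 0.2812
z(H) = z(0.6406) = 0.3601
z(FA) = z(0.2812) = -0.5793
d' = z(H) − z(FA) = 0.3601 − (-0.5793) = 0.9394

d-prime = 0.94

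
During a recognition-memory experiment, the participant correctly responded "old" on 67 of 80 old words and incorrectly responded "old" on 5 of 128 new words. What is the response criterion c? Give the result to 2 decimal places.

c = 0.39

H = 67/80 = 0.8375
FA = 5/128 = 0.0391
z(0.8375) = 0.9842, z(0.0391) = -1.7612
c = −½·[z(H) + z(FA)] = −0.5 × (0.9842 + (-1.7612)) = 0.3885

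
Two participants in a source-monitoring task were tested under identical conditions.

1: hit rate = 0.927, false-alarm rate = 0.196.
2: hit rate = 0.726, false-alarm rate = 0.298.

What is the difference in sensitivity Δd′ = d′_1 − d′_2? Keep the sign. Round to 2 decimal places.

Δd′ = 1.18

1: z(0.927) = 1.454, z(0.196) = -0.856, d' = 2.310
2: z(0.726) = 0.601, z(0.298) = -0.530, d' = 1.131
Δd' = d'_1 − d'_2 = 2.310 − 1.131 = 1.179
1 has the higher sensitivity.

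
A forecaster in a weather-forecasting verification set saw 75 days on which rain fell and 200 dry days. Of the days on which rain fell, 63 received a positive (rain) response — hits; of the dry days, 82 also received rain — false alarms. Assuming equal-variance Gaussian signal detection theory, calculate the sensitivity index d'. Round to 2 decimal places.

d' = 1.22

H = 63/75 = 0.8400
FA = 82/200 = 0.4100
z(H) = 0.9945
z(FA) = -0.2275
d' = z(H) − z(FA) = 0.9945 − (-0.2275) = 1.2220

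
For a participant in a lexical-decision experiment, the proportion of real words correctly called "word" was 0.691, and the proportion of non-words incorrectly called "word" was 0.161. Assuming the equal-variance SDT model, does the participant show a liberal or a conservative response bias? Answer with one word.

conservative

z(H) = 0.499, z(FA) = -0.990
c = −½·(z(H) + z(FA)) = 0.2455
c > 0 → conservative criterion (biased toward responding “no”).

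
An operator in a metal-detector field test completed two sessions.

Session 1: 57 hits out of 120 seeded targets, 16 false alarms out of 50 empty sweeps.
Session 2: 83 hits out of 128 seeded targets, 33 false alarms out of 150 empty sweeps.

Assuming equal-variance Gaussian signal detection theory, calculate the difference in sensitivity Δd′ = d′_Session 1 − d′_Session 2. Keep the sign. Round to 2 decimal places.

Δd′ = -0.75

Session 1: z(0.4750) = -0.063, z(0.3200) = -0.468, d' = 0.405
Session 2: z(0.6484) = 0.381, z(0.2200) = -0.772, d' = 1.153
Δd' = d'_Session 1 − d'_Session 2 = 0.405 − 1.153 = -0.748
Session 2 has the higher sensitivity.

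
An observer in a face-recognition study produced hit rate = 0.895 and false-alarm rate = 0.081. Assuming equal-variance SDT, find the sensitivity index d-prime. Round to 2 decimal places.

d-prime = 2.65

Φ⁻¹(H) = Φ⁻¹(0.895) = 1.2536
Φ⁻¹(FA) = Φ⁻¹(0.081) = -1.3984
d' = z(H) − z(FA) = 1.2536 − (-1.3984) = 2.6520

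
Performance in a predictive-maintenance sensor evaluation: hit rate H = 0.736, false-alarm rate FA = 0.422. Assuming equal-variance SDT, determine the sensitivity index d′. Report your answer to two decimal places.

z(H) = z(0.736) = 0.6311
z(FA) = z(0.422) = -0.1968
d' = z(H) − z(FA) = 0.6311 − (-0.1968) = 0.8279

d′ = 0.83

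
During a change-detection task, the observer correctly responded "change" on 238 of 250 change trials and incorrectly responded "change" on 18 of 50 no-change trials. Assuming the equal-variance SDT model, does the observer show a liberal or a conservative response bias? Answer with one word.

z(H) = 1.665, z(FA) = -0.358
c = −½·(z(H) + z(FA)) = -0.6535
c < 0 → liberal criterion (biased toward responding “yes”).

liberal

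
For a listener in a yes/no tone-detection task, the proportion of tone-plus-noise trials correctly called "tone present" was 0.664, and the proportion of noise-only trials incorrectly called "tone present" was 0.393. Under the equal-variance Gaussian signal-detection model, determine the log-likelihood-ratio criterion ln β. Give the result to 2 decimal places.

ln β = -0.05

z(H) = 0.423
z(FA) = -0.272
ln β = −½·[z(H)² − z(FA)²] = −0.5 × (0.179 − 0.074) = -0.0525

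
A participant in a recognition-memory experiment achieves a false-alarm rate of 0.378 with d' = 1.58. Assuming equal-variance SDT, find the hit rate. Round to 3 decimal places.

z(false-alarm rate) = z(0.378) = -0.3107
z(H) = z(FA) + d' = -0.3107 + 1.58 = 1.2693
hit rate = Φ(1.2693) = 0.8978

hit rate = 0.898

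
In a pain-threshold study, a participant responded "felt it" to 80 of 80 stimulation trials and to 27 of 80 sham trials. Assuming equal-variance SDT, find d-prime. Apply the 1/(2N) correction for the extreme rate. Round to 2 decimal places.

The hit rate is 80/80 = 1, so apply the 1/(2N) correction: H → 1 − 1/(2·80) = 0.99375.
z(H) = z(0.99375) = 2.498
z(FA) = z(0.33750) = -0.419
d' = 2.498 − (-0.419) = 2.917

d-prime = 2.92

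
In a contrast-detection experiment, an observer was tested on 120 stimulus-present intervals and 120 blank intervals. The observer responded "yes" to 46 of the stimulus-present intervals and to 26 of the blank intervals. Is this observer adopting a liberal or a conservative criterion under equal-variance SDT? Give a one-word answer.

conservative

z(H) = -0.297, z(FA) = -0.784
c = −½·(z(H) + z(FA)) = 0.5405
c > 0 → conservative criterion (biased toward responding “no”).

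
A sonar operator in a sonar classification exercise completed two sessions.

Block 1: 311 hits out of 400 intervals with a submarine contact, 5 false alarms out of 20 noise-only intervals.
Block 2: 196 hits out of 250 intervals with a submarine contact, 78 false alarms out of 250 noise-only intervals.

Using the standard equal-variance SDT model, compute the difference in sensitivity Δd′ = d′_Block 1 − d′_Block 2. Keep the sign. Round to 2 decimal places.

Block 1: z(0.7775) = 0.764, z(0.2500) = -0.674, d' = 1.438
Block 2: z(0.7840) = 0.786, z(0.3120) = -0.490, d' = 1.276
Δd' = d'_Block 1 − d'_Block 2 = 1.438 − 1.276 = 0.162
Block 1 has the higher sensitivity.

Δd′ = 0.16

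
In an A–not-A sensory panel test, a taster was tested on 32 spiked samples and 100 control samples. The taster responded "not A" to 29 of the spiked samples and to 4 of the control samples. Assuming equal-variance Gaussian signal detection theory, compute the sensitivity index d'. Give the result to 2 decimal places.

H = 29/32 = 0.9062
FA = 4/100 = 0.0400
z(H) = 1.3177
z(FA) = -1.7507
d' = z(H) − z(FA) = 1.3177 − (-1.7507) = 3.0684

d' = 3.07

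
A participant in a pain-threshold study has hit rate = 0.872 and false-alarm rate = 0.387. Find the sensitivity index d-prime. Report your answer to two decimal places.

d-prime = 1.42

Φ⁻¹(0.872) = 1.136, Φ⁻¹(0.387) = -0.287
d' = z(H) − z(FA) = 1.136 − (-0.287) = 1.423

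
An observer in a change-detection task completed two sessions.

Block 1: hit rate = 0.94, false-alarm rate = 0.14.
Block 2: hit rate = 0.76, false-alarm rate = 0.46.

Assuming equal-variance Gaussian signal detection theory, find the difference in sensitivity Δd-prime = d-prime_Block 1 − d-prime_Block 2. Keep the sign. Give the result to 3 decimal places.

Δd-prime = 1.828

Block 1: z(0.94) = 1.5548, z(0.14) = -1.0803, d' = 2.6351
Block 2: z(0.76) = 0.7063, z(0.46) = -0.1004, d' = 0.8067
Δd' = d'_Block 1 − d'_Block 2 = 2.6351 − 0.8067 = 1.8284
Block 1 has the higher sensitivity.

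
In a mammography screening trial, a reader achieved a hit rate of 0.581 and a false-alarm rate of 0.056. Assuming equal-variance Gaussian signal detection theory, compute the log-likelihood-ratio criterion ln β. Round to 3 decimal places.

z(0.581) = 0.2045, z(0.056) = -1.5893
ln β = −½·[z(H)² − z(FA)²] = −0.5 × (0.0418 − 2.5259) = 1.24205

ln β = 1.242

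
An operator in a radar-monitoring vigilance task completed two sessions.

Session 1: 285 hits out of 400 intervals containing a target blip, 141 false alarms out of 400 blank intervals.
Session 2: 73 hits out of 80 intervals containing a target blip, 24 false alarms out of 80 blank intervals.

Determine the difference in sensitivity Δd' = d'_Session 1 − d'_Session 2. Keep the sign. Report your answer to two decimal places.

Δd' = -0.94

Session 1: z(0.7125) = 0.561, z(0.3525) = -0.379, d' = 0.940
Session 2: z(0.9125) = 1.356, z(0.3000) = -0.524, d' = 1.880
Δd' = d'_Session 1 − d'_Session 2 = 0.940 − 1.880 = -0.940
Session 2 has the higher sensitivity.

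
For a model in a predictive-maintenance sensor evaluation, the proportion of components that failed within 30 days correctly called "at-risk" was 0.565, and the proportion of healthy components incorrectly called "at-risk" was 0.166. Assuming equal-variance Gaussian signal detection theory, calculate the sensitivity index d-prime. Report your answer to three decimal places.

z(H) = z(0.565) = 0.1637
z(FA) = z(0.166) = -0.9701
d' = z(H) − z(FA) = 0.1637 − (-0.9701) = 1.1338

d-prime = 1.134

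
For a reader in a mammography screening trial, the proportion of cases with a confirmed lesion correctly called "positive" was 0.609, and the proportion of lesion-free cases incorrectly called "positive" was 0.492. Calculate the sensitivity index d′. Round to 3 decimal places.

z(H) = 0.2767
z(FA) = -0.0201
d' = z(H) − z(FA) = 0.2767 − (-0.0201) = 0.2968

d′ = 0.297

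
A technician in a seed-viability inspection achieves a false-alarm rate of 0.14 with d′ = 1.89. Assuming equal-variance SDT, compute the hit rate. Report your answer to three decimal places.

hit rate = 0.791

z(false-alarm rate) = z(0.14) = -1.0803
z(H) = z(FA) + d' = -1.0803 + 1.89 = 0.8097
hit rate = Φ(0.8097) = 0.7909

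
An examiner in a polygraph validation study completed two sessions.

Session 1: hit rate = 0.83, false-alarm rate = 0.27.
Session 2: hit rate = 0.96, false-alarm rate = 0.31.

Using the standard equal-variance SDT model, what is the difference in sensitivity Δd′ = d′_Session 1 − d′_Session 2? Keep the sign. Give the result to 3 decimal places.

Δd′ = -0.680

Session 1: z(0.83) = 0.9542, z(0.27) = -0.6128, d' = 1.5670
Session 2: z(0.96) = 1.7507, z(0.31) = -0.4959, d' = 2.2466
Δd' = d'_Session 1 − d'_Session 2 = 1.5670 − 2.2466 = -0.6796
Session 2 has the higher sensitivity.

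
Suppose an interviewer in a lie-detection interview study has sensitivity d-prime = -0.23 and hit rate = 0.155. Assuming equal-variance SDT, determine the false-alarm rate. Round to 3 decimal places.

z(hit rate) = z(0.155) = -1.0152
z(FA) = z(H) − d' = -1.0152 − (-0.23) = -0.7852
false-alarm rate = Φ(-0.7852) = 0.2162

false-alarm rate = 0.216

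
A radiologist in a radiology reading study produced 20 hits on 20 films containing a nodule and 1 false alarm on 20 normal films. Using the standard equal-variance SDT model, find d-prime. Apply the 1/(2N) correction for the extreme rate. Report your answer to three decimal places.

The hit rate is 20/20 = 1, so apply the 1/(2N) correction: H → 1 − 1/(2·20) = 0.97500.
z(H) = z(0.97500) = 1.9600
z(FA) = z(0.05000) = -1.6449
d' = 1.9600 − (-1.6449) = 3.6049

d-prime = 3.605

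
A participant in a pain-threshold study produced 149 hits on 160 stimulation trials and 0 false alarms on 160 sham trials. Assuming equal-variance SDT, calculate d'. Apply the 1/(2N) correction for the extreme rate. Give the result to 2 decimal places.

The false-alarm rate is 0/160 = 0, so apply the 1/(2N) correction: FA → 1/(2·160) = 0.00313.
z(H) = z(0.93125) = 1.485
z(FA) = z(0.00313) = -2.734
d' = 1.485 − (-2.734) = 4.219

d' = 4.22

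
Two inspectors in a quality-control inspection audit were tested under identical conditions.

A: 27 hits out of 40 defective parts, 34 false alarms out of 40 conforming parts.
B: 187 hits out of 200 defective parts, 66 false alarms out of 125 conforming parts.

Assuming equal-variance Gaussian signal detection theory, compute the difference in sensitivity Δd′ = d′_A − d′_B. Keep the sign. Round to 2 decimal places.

A: z(0.6750) = 0.454, z(0.8500) = 1.036, d' = -0.582
B: z(0.9350) = 1.514, z(0.5280) = 0.070, d' = 1.444
Δd' = d'_A − d'_B = -0.582 − 1.444 = -2.026
B has the higher sensitivity.

Δd′ = -2.03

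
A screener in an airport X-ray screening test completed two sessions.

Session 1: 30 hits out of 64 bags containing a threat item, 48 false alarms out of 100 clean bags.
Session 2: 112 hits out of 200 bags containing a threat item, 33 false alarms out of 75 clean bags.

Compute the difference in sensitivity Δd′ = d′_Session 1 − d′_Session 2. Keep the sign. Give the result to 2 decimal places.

Session 1: z(0.4688) = -0.078, z(0.4800) = -0.050, d' = -0.028
Session 2: z(0.5600) = 0.151, z(0.4400) = -0.151, d' = 0.302
Δd' = d'_Session 1 − d'_Session 2 = -0.028 − 0.302 = -0.330
Session 2 has the higher sensitivity.

Δd′ = -0.33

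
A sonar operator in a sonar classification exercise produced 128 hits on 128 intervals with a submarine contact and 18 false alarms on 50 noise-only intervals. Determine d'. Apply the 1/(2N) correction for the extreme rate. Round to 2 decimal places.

The hit rate is 128/128 = 1, so apply the 1/(2N) correction: H → 1 − 1/(2·128) = 0.99609.
z(H) = z(0.99609) = 2.660
z(FA) = z(0.36000) = -0.358
d' = 2.660 − (-0.358) = 3.018

d' = 3.02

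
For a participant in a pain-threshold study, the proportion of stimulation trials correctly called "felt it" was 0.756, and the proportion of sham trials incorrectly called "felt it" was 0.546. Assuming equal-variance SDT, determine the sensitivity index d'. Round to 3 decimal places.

d' = 0.578

z(H) = z(0.756) = 0.6935
z(FA) = z(0.546) = 0.1156
d' = z(H) − z(FA) = 0.6935 − 0.1156 = 0.5779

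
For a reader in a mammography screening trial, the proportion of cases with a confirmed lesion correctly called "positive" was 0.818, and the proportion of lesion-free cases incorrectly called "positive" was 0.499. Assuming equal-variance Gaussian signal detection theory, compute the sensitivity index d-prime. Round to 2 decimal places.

z(H) = z(0.818) = 0.9078
z(FA) = z(0.499) = -0.0025
d' = z(H) − z(FA) = 0.9078 − (-0.0025) = 0.9103

d-prime = 0.91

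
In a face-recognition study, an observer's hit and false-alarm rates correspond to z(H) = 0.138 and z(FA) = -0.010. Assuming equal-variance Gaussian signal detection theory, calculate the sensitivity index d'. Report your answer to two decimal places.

d' = z(H) − z(FA) = 0.138 − (-0.010) = 0.148

d' = 0.15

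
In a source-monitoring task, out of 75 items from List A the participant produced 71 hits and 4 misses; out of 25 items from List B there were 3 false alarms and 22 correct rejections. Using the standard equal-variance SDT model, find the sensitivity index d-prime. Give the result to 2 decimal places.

H = 71/75 = 0.9467
FA = 3/25 = 0.1200
z(0.9467) = 1.6137, z(0.1200) = -1.1750
d' = z(H) − z(FA) = 1.6137 − (-1.1750) = 2.7887

d-prime = 2.79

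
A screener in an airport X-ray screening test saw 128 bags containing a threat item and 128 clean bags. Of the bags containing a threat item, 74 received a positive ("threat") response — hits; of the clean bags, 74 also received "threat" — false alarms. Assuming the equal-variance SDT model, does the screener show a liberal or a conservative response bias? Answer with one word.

liberal

z(H) = 0.197, z(FA) = 0.197
c = −½·(z(H) + z(FA)) = -0.197
c < 0 → liberal criterion (biased toward responding “yes”).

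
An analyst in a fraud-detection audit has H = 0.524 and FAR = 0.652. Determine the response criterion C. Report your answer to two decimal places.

Φ⁻¹(H) = 0.060
Φ⁻¹(FA) = 0.391
c = −½·[z(H) + z(FA)] = −0.5 × (0.060 + 0.391) = -0.2255
c < 0: the analyst has a liberal response bias.

C = -0.23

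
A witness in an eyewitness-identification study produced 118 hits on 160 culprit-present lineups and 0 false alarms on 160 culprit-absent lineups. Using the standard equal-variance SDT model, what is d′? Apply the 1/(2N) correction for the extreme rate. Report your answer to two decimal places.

d′ = 3.37

The false-alarm rate is 0/160 = 0, so apply the 1/(2N) correction: FA → 1/(2·160) = 0.00313.
z(H) = z(0.73750) = 0.636
z(FA) = z(0.00313) = -2.734
d' = 0.636 − (-2.734) = 3.370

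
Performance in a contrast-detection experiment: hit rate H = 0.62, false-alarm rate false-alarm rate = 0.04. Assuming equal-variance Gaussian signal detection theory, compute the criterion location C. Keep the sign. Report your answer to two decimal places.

C = 0.72

Φ⁻¹(H) = 0.305
Φ⁻¹(FA) = -1.751
c = −½·[z(H) + z(FA)] = −0.5 × (0.305 + (-1.751)) = 0.723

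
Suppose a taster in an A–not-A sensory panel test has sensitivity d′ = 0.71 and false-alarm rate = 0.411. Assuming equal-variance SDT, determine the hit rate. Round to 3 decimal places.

hit rate = 0.686

z(false-alarm rate) = z(0.411) = -0.2250
z(H) = z(FA) + d' = -0.2250 + 0.71 = 0.4850
hit rate = Φ(0.4850) = 0.6862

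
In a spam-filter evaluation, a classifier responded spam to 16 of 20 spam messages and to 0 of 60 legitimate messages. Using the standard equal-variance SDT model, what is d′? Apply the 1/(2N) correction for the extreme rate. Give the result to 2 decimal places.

d′ = 3.24

The false-alarm rate is 0/60 = 0, so apply the 1/(2N) correction: FA → 1/(2·60) = 0.00833.
z(H) = z(0.80000) = 0.842
z(FA) = z(0.00833) = -2.394
d' = 0.842 − (-2.394) = 3.236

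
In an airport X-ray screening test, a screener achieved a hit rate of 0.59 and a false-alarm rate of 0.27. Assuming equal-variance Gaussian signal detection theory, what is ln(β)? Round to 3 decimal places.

ln β = 0.162

z(0.59) = 0.2275, z(0.27) = -0.6128
ln β = −½·[z(H)² − z(FA)²] = −0.5 × (0.0518 − 0.3755) = 0.16185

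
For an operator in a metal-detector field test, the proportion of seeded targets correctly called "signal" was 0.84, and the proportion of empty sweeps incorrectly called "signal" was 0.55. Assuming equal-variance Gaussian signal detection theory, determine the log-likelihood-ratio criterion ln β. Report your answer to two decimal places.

Φ⁻¹(H) = 0.994
Φ⁻¹(FA) = 0.126
ln β = −½·[z(H)² − z(FA)²] = −0.5 × (0.988 − 0.016) = -0.486

ln β = -0.49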